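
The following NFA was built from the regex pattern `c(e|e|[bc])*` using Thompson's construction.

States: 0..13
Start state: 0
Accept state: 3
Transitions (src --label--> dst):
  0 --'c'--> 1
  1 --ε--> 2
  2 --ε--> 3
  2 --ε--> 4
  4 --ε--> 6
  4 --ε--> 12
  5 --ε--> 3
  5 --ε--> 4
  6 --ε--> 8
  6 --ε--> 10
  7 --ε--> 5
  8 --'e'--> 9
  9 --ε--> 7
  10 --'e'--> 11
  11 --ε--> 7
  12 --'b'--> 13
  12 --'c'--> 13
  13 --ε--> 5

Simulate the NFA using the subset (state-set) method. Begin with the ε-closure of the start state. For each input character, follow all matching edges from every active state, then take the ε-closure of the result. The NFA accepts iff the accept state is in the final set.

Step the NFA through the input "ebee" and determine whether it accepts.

Answer: REJECT

Trace:
initial (ε-close {0}): {0}
'e' @ 1: {}  — state set empty
rest 'bee' ignored (set empty)
end set {} — state 3 not in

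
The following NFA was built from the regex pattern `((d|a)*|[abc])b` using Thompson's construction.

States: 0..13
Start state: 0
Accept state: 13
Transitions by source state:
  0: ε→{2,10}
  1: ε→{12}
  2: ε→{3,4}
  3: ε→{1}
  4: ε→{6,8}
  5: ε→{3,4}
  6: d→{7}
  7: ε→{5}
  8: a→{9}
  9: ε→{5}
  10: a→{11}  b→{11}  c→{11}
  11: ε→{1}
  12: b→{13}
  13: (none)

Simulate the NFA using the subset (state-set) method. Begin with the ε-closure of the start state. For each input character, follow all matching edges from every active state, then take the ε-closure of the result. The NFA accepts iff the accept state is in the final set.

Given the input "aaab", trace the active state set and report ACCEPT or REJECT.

S₀ = ε-closure({0}) = {0,1,2,3,4,6,8,10,12}
'a' @ 1: {1,3,4,5,6,8,9,11,12}
'a' @ 2: {1,3,4,5,6,8,9,12}
'a' @ 3: {1,3,4,5,6,8,9,12}
'b' @ 4: {13}  (accept∈set)
after full input: {13}  (accept=13 in)

Answer: ACCEPT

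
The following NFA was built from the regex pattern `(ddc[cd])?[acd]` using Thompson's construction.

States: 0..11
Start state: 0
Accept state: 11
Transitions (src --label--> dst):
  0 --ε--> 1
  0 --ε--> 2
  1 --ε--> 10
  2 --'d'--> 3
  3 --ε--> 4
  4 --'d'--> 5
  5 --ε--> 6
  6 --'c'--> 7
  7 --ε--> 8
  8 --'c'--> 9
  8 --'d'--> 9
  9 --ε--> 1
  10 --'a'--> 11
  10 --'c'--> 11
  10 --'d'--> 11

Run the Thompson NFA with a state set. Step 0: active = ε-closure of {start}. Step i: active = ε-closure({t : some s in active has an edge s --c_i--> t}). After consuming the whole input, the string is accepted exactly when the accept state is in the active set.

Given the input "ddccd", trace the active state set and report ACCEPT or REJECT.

Answer: ACCEPT

Derivation:
initial (ε-close {0}): {0,1,2,10}
'd' @ 1: {3,4,11}  [accepting]
'd' @ 2: {5,6}
'c' @ 3: {7,8}
'c' @ 4: {1,9,10}
'd' @ 5: {11}  [accepting]
end set {11} — state 11 in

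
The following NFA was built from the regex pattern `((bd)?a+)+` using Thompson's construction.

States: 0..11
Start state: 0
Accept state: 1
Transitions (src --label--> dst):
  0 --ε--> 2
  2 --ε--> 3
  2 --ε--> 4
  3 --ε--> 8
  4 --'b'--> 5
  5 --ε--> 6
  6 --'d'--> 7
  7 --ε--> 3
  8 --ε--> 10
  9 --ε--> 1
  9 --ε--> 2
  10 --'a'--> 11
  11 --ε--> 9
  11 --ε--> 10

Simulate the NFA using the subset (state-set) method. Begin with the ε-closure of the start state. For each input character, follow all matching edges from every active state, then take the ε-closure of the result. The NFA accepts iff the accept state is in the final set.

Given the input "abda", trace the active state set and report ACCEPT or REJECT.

Answer: ACCEPT

Derivation:
S₀ = ε-closure({0}) = {0,2,3,4,8,10}
'a' @ 1: {1,2,3,4,8,9,10,11}  (accept∈set)
'b' @ 2: {5,6}
'd' @ 3: {3,7,8,10}
'a' @ 4: {1,2,3,4,8,9,10,11}  (accept∈set)
final: {1,2,3,4,8,9,10,11}; accept 1 in set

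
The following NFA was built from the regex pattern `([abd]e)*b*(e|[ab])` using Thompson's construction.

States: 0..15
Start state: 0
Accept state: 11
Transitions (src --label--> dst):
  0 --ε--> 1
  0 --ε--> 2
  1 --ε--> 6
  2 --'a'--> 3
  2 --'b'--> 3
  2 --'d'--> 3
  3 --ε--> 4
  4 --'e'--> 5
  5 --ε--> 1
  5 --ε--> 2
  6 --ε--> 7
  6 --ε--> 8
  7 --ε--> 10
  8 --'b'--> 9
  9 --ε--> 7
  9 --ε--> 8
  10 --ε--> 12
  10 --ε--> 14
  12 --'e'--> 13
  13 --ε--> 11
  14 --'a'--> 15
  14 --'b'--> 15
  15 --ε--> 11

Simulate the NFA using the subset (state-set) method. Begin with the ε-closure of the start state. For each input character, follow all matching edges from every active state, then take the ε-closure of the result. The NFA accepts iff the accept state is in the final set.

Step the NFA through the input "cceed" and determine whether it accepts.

start: ε-closure({0}) = {0,1,2,6,7,8,10,12,14}
'c' @ 1: {}  — no active states
rest 'ceed' ignored (set empty)
final: {}; accept 11 not in set

Answer: REJECT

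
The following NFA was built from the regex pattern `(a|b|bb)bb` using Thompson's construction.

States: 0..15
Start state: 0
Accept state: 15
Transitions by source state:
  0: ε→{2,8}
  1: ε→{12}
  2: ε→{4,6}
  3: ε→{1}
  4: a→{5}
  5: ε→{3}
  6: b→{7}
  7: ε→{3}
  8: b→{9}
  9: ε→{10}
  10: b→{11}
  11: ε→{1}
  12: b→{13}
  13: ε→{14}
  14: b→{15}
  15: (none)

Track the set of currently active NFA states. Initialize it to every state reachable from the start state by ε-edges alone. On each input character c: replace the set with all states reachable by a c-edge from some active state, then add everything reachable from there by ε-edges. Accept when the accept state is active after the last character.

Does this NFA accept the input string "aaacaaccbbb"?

S₀ = ε-closure({0}) = {0,2,4,6,8}
'a' @ 1: {1,3,5,12}
'a' @ 2: {}  — state set empty
rest 'acaaccbbb' ignored (set empty)
after full input: {}  (accept=15 not in)

Answer: REJECT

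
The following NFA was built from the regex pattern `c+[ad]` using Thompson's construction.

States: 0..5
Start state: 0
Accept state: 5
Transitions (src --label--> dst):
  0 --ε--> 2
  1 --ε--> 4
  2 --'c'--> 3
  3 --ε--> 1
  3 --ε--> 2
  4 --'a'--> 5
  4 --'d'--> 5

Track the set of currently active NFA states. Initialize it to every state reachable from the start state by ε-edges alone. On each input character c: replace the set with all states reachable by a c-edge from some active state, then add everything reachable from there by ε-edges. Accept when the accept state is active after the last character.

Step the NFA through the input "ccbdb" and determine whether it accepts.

S₀ = ε-closure({0}) = {0,2}
'c' @ 1: {1,2,3,4}
'c' @ 2: {1,2,3,4}
'b' @ 3: {}  — dead — no transitions
rest 'db' ignored (set empty)
after full input: {}  (accept=5 not in)

Answer: REJECT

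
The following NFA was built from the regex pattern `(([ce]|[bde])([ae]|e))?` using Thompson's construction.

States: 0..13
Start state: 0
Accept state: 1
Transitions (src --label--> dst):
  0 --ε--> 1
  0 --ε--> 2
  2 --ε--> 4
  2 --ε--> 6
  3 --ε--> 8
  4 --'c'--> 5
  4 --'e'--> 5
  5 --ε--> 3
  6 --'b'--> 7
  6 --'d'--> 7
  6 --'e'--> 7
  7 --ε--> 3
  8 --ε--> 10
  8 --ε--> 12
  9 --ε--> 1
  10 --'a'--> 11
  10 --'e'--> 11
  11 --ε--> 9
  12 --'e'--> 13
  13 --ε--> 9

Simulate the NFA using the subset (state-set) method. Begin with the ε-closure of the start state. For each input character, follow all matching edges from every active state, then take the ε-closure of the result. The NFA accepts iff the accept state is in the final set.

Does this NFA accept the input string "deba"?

initial (ε-close {0}): {0,1,2,4,6}
'd' @ 1: {3,7,8,10,12}
'e' @ 2: {1,9,11,13}  (accept∈set)
'b' @ 3: {}  — no active states
rest 'a' ignored (set empty)
after full input: {}  (accept=1 not in)

Answer: REJECT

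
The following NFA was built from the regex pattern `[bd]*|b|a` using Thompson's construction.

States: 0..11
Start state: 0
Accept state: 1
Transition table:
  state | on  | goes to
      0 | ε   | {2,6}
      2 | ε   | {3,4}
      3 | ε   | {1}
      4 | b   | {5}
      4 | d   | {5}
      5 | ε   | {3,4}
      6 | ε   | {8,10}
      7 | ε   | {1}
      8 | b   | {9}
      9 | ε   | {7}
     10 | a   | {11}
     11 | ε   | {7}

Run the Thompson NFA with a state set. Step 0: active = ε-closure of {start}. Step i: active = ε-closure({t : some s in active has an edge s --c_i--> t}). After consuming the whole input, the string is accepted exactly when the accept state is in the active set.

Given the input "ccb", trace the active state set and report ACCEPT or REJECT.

start: ε-closure({0}) = {0,1,2,3,4,6,8,10}
'c' @ 1: {}  — no active states
rest 'cb' ignored (set empty)
final: {}; accept 1 not in set

Answer: REJECT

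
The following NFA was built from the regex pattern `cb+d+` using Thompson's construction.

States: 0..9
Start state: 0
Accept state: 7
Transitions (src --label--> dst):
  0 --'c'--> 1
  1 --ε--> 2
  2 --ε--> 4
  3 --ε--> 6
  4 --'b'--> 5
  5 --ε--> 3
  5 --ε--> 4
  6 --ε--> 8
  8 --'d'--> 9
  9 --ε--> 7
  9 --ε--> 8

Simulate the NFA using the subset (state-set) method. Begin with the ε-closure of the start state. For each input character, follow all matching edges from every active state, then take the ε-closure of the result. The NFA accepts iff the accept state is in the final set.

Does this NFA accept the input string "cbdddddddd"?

S₀ = ε-closure({0}) = {0}
'c' @ 1: {1,2,4}
'b' @ 2: {3,4,5,6,8}
'd' @ 3: {7,8,9}  ✓accept
'd' @ 4: {7,8,9}  ✓accept
'd' @ 5: {7,8,9}  ✓accept
'd' @ 6: {7,8,9}  ✓accept
'd' @ 7: {7,8,9}  ✓accept
'd' @ 8: {7,8,9}  ✓accept
'd' @ 9: {7,8,9}  ✓accept
'd' @ 10: {7,8,9}  ✓accept
end set {7,8,9} — state 7 in

Answer: ACCEPT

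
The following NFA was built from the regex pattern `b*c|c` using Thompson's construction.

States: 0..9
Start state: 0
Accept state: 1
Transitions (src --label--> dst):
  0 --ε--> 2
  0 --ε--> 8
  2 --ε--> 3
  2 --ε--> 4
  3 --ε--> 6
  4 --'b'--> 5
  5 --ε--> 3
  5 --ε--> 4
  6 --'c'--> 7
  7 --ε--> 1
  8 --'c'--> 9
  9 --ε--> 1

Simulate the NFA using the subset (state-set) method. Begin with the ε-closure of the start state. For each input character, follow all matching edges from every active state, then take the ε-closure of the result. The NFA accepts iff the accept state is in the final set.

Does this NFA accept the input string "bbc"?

start: ε-closure({0}) = {0,2,3,4,6,8}
'b' @ 1: {3,4,5,6}
'b' @ 2: {3,4,5,6}
'c' @ 3: {1,7}  (accept∈set)
after full input: {1,7}  (accept=1 in)

Answer: ACCEPT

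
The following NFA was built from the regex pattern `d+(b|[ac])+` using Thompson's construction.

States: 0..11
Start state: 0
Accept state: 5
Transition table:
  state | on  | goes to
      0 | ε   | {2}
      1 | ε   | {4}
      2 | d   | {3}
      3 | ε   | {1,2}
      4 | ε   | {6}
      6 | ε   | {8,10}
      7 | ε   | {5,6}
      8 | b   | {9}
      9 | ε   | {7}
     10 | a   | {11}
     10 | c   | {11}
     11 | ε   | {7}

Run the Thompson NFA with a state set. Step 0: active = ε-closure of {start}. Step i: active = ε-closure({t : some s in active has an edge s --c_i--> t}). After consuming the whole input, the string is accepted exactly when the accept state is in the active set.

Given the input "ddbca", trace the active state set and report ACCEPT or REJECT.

Answer: ACCEPT

Derivation:
initial (ε-close {0}): {0,2}
'd' @ 1: {1,2,3,4,6,8,10}
'd' @ 2: {1,2,3,4,6,8,10}
'b' @ 3: {5,6,7,8,9,10}  ✓accept
'c' @ 4: {5,6,7,8,10,11}  ✓accept
'a' @ 5: {5,6,7,8,10,11}  ✓accept
end set {5,6,7,8,10,11} — state 5 in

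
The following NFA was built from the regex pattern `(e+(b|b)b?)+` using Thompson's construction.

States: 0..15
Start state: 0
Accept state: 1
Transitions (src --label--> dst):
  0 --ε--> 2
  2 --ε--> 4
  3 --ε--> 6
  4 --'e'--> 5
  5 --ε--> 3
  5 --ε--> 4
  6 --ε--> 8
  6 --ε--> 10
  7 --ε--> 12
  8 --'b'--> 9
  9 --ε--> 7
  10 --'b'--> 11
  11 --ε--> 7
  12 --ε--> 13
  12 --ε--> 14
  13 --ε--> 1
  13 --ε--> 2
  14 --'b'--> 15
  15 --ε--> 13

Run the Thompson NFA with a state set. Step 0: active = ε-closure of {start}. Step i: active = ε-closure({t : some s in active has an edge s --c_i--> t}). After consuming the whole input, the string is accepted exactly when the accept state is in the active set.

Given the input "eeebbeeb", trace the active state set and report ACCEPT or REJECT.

Answer: ACCEPT

Trace:
initial (ε-close {0}): {0,2,4}
'e' @ 1: {3,4,5,6,8,10}
'e' @ 2: {3,4,5,6,8,10}
'e' @ 3: {3,4,5,6,8,10}
'b' @ 4: {1,2,4,7,9,11,12,13,14}  [accepting]
'b' @ 5: {1,2,4,13,15}  [accepting]
'e' @ 6: {3,4,5,6,8,10}
'e' @ 7: {3,4,5,6,8,10}
'b' @ 8: {1,2,4,7,9,11,12,13,14}  [accepting]
end set {1,2,4,7,9,11,12,13,14} — state 1 in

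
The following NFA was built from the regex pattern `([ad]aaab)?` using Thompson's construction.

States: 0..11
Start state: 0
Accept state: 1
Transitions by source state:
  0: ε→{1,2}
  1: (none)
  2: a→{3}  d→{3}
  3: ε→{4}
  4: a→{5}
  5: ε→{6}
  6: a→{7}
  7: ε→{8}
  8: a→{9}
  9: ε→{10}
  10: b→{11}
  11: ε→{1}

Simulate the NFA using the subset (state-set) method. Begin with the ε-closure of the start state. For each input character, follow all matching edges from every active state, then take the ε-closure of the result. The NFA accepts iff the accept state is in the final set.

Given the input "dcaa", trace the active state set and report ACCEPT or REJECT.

Answer: REJECT

Steps:
initial (ε-close {0}): {0,1,2}
'd' @ 1: {3,4}
'c' @ 2: {}  — no active states
rest 'aa' ignored (set empty)
after full input: {}  (accept=1 not in)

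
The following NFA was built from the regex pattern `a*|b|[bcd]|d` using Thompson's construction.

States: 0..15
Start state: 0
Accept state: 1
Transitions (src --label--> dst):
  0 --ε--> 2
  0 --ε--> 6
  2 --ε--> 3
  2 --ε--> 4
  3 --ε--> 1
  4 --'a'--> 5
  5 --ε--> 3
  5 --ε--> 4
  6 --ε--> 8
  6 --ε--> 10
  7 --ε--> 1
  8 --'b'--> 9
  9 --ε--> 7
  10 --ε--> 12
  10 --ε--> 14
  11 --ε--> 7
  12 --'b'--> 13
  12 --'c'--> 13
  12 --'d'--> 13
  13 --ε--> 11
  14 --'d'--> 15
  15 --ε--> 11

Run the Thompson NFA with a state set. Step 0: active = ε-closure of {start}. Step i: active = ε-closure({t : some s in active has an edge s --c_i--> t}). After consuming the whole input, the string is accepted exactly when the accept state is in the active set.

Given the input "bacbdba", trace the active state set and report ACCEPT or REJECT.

Answer: REJECT

Steps:
S₀ = ε-closure({0}) = {0,1,2,3,4,6,8,10,12,14}
'b' @ 1: {1,7,9,11,13}  (accept∈set)
'a' @ 2: {}  — no active states
rest 'cbdba' ignored (set empty)
after full input: {}  (accept=1 not in)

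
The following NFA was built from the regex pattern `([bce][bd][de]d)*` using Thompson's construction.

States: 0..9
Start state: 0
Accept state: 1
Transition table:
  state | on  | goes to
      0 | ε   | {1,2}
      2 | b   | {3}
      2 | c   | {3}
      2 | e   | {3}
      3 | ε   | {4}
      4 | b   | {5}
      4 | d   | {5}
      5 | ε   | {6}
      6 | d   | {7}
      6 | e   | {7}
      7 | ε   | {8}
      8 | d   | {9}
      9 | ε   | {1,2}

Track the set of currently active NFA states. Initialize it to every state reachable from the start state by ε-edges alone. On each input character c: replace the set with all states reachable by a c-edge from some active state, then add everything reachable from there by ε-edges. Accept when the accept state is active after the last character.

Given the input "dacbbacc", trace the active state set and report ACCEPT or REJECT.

start: ε-closure({0}) = {0,1,2}
'd' @ 1: {}  — state set empty
rest 'acbbacc' ignored (set empty)
end set {} — state 1 not in

Answer: REJECT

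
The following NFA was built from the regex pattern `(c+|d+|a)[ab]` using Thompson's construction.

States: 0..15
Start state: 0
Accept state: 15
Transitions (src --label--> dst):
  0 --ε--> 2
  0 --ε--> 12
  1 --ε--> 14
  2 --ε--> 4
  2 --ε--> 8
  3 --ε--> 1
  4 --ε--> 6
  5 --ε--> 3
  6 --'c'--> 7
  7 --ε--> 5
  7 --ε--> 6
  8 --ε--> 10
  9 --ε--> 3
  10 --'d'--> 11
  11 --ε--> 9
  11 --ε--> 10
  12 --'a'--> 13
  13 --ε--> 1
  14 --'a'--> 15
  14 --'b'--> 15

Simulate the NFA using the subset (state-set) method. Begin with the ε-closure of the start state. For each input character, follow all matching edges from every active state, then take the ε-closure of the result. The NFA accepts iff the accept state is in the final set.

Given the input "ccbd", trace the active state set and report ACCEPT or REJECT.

initial (ε-close {0}): {0,2,4,6,8,10,12}
'c' @ 1: {1,3,5,6,7,14}
'c' @ 2: {1,3,5,6,7,14}
'b' @ 3: {15}  ✓accept
'd' @ 4: {}  — no active states
after full input: {}  (accept=15 not in)

Answer: REJECT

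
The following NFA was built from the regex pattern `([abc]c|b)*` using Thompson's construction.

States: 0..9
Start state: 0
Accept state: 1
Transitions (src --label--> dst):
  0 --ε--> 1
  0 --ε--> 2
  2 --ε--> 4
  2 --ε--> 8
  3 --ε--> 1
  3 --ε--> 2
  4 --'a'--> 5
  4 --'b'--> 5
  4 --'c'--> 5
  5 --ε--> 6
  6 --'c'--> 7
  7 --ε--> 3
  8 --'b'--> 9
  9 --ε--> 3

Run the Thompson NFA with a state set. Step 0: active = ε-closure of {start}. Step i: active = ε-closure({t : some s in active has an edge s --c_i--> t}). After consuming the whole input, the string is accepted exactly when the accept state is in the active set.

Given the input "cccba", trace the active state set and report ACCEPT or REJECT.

initial (ε-close {0}): {0,1,2,4,8}
'c' @ 1: {5,6}
'c' @ 2: {1,2,3,4,7,8}  (accept∈set)
'c' @ 3: {5,6}
'b' @ 4: {}  — state set empty
rest 'a' ignored (set empty)
after full input: {}  (accept=1 not in)

Answer: REJECT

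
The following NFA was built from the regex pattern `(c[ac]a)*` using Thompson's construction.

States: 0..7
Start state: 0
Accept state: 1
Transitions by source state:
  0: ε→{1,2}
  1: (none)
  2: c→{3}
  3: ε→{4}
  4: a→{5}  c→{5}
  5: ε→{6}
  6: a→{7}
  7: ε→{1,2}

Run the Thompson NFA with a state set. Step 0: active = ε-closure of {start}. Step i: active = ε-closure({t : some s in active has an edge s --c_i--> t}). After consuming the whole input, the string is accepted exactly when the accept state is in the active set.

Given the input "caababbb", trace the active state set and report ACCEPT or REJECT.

Answer: REJECT

Derivation:
S₀ = ε-closure({0}) = {0,1,2}
'c' @ 1: {3,4}
'a' @ 2: {5,6}
'a' @ 3: {1,2,7}  (accept∈set)
'b' @ 4: {}  — no active states
rest 'abbb' ignored (set empty)
end set {} — state 1 not in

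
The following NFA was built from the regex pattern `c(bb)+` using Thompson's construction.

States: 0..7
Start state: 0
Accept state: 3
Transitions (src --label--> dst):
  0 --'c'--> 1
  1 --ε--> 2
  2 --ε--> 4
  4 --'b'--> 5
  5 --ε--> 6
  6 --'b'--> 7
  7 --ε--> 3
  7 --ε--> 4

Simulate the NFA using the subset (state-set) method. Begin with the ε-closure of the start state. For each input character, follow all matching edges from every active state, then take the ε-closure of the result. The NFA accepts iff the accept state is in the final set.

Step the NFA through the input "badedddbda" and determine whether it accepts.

S₀ = ε-closure({0}) = {0}
'b' @ 1: {}  — no active states
rest 'adedddbda' ignored (set empty)
after full input: {}  (accept=3 not in)

Answer: REJECT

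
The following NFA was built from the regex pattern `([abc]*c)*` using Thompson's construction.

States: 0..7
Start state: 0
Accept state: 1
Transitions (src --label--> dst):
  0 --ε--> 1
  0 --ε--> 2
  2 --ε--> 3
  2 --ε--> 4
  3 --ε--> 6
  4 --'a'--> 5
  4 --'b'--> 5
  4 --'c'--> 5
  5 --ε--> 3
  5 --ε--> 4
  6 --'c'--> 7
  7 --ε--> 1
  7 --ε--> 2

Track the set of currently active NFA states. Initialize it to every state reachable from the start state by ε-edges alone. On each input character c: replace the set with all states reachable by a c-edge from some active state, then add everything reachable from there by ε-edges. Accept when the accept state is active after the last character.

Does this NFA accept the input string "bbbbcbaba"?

start: ε-closure({0}) = {0,1,2,3,4,6}
'b' @ 1: {3,4,5,6}
'b' @ 2: {3,4,5,6}
'b' @ 3: {3,4,5,6}
'b' @ 4: {3,4,5,6}
'c' @ 5: {1,2,3,4,5,6,7}  ✓accept
'b' @ 6: {3,4,5,6}
'a' @ 7: {3,4,5,6}
'b' @ 8: {3,4,5,6}
'a' @ 9: {3,4,5,6}
after full input: {3,4,5,6}  (accept=1 not in)

Answer: REJECT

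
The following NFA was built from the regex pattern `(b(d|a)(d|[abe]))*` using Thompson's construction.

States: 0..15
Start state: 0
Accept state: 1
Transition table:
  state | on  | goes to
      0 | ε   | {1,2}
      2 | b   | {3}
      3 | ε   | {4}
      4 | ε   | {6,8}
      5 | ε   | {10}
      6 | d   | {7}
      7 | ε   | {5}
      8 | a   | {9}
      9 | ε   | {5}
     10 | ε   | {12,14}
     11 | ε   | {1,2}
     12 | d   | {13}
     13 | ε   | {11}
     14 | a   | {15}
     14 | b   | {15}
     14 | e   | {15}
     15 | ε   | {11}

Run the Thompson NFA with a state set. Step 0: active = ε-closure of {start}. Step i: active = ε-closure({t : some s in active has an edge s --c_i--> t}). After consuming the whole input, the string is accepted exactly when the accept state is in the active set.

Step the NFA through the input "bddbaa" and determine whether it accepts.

Answer: ACCEPT

Steps:
start: ε-closure({0}) = {0,1,2}
'b' @ 1: {3,4,6,8}
'd' @ 2: {5,7,10,12,14}
'd' @ 3: {1,2,11,13}  ✓accept
'b' @ 4: {3,4,6,8}
'a' @ 5: {5,9,10,12,14}
'a' @ 6: {1,2,11,15}  ✓accept
end set {1,2,11,15} — state 1 in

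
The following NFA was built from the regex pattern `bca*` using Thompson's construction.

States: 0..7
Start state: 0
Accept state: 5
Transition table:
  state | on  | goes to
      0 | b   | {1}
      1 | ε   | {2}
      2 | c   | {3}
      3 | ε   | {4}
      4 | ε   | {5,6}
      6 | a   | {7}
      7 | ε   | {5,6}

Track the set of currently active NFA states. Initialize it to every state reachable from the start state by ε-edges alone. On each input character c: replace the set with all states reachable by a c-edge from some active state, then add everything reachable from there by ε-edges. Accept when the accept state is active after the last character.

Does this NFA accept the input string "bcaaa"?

start: ε-closure({0}) = {0}
'b' @ 1: {1,2}
'c' @ 2: {3,4,5,6}  (accept∈set)
'a' @ 3: {5,6,7}  (accept∈set)
'a' @ 4: {5,6,7}  (accept∈set)
'a' @ 5: {5,6,7}  (accept∈set)
end set {5,6,7} — state 5 in

Answer: ACCEPT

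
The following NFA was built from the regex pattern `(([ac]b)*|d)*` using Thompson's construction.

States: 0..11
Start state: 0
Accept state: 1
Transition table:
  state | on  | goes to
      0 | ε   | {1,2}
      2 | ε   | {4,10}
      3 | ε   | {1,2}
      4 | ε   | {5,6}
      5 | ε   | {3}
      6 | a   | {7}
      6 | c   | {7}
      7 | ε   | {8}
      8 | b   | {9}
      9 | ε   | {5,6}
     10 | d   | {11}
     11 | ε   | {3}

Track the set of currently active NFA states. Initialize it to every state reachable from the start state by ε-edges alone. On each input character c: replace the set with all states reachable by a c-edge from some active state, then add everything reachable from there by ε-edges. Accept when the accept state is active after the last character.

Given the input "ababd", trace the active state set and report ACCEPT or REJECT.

Answer: ACCEPT

Trace:
initial (ε-close {0}): {0,1,2,3,4,5,6,10}
'a' @ 1: {7,8}
'b' @ 2: {1,2,3,4,5,6,9,10}  (accept∈set)
'a' @ 3: {7,8}
'b' @ 4: {1,2,3,4,5,6,9,10}  (accept∈set)
'd' @ 5: {1,2,3,4,5,6,10,11}  (accept∈set)
final: {1,2,3,4,5,6,10,11}; accept 1 in set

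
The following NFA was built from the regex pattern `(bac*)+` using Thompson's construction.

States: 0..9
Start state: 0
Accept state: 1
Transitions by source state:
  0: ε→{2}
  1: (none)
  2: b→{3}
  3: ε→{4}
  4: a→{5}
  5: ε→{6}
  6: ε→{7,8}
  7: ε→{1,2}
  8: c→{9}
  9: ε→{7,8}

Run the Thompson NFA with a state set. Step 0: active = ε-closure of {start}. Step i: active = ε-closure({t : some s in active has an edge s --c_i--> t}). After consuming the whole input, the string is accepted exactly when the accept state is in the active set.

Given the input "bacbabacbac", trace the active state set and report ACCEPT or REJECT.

Answer: ACCEPT

Steps:
start: ε-closure({0}) = {0,2}
'b' @ 1: {3,4}
'a' @ 2: {1,2,5,6,7,8}  ✓accept
'c' @ 3: {1,2,7,8,9}  ✓accept
'b' @ 4: {3,4}
'a' @ 5: {1,2,5,6,7,8}  ✓accept
'b' @ 6: {3,4}
'a' @ 7: {1,2,5,6,7,8}  ✓accept
'c' @ 8: {1,2,7,8,9}  ✓accept
'b' @ 9: {3,4}
'a' @ 10: {1,2,5,6,7,8}  ✓accept
'c' @ 11: {1,2,7,8,9}  ✓accept
after full input: {1,2,7,8,9}  (accept=1 in)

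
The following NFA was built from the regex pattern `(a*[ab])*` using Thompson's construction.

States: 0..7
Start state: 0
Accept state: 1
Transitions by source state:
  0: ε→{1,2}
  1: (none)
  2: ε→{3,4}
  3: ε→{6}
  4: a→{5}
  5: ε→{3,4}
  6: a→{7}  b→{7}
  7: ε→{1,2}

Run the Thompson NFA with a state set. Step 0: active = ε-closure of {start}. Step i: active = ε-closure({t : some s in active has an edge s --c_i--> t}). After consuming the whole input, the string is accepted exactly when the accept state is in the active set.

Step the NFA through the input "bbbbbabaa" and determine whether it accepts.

Answer: ACCEPT

Steps:
start: ε-closure({0}) = {0,1,2,3,4,6}
'b' @ 1: {1,2,3,4,6,7}  (accept∈set)
'b' @ 2: {1,2,3,4,6,7}  (accept∈set)
'b' @ 3: {1,2,3,4,6,7}  (accept∈set)
'b' @ 4: {1,2,3,4,6,7}  (accept∈set)
'b' @ 5: {1,2,3,4,6,7}  (accept∈set)
'a' @ 6: {1,2,3,4,5,6,7}  (accept∈set)
'b' @ 7: {1,2,3,4,6,7}  (accept∈set)
'a' @ 8: {1,2,3,4,5,6,7}  (accept∈set)
'a' @ 9: {1,2,3,4,5,6,7}  (accept∈set)
final: {1,2,3,4,5,6,7}; accept 1 in set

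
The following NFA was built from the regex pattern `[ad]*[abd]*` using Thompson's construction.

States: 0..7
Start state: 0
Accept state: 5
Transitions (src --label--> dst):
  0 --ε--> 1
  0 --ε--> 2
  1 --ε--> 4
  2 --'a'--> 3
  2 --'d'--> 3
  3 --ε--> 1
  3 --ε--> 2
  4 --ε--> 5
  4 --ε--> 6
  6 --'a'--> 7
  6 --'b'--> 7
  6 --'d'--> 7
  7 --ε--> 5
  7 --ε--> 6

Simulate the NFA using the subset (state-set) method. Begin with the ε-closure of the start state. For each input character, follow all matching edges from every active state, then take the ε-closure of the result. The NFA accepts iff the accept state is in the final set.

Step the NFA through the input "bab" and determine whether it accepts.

start: ε-closure({0}) = {0,1,2,4,5,6}
'b' @ 1: {5,6,7}  [accepting]
'a' @ 2: {5,6,7}  [accepting]
'b' @ 3: {5,6,7}  [accepting]
end set {5,6,7} — state 5 in

Answer: ACCEPT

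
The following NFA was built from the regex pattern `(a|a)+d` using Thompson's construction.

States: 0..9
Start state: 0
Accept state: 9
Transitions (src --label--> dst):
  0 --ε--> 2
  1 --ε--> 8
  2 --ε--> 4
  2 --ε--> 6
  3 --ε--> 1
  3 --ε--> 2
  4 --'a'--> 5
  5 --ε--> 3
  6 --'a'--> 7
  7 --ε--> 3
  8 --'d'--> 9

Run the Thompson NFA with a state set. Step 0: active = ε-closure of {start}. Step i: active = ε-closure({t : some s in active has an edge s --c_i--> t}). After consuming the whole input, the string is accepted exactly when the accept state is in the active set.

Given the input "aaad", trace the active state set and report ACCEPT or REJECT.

start: ε-closure({0}) = {0,2,4,6}
'a' @ 1: {1,2,3,4,5,6,7,8}
'a' @ 2: {1,2,3,4,5,6,7,8}
'a' @ 3: {1,2,3,4,5,6,7,8}
'd' @ 4: {9}  (accept∈set)
final: {9}; accept 9 in set

Answer: ACCEPT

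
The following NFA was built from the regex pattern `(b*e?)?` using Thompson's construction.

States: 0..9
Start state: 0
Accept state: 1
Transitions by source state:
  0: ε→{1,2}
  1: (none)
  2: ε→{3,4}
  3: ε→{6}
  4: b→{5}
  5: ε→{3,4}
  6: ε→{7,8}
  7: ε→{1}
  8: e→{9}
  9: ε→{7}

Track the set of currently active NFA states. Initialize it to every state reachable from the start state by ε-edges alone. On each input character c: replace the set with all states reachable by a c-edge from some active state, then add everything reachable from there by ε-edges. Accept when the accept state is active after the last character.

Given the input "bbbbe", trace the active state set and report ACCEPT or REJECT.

Answer: ACCEPT

Trace:
start: ε-closure({0}) = {0,1,2,3,4,6,7,8}
'b' @ 1: {1,3,4,5,6,7,8}  ✓accept
'b' @ 2: {1,3,4,5,6,7,8}  ✓accept
'b' @ 3: {1,3,4,5,6,7,8}  ✓accept
'b' @ 4: {1,3,4,5,6,7,8}  ✓accept
'e' @ 5: {1,7,9}  ✓accept
final: {1,7,9}; accept 1 in set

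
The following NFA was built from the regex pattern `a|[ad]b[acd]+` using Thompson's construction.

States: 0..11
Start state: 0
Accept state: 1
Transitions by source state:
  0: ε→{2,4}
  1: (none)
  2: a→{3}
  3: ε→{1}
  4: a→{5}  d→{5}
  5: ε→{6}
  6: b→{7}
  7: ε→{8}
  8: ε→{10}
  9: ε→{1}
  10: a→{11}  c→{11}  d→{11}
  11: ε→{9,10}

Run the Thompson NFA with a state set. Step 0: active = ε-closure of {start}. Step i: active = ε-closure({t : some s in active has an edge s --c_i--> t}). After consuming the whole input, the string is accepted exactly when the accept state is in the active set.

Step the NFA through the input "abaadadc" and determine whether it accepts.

start: ε-closure({0}) = {0,2,4}
'a' @ 1: {1,3,5,6}  ✓accept
'b' @ 2: {7,8,10}
'a' @ 3: {1,9,10,11}  ✓accept
'a' @ 4: {1,9,10,11}  ✓accept
'd' @ 5: {1,9,10,11}  ✓accept
'a' @ 6: {1,9,10,11}  ✓accept
'd' @ 7: {1,9,10,11}  ✓accept
'c' @ 8: {1,9,10,11}  ✓accept
final: {1,9,10,11}; accept 1 in set

Answer: ACCEPT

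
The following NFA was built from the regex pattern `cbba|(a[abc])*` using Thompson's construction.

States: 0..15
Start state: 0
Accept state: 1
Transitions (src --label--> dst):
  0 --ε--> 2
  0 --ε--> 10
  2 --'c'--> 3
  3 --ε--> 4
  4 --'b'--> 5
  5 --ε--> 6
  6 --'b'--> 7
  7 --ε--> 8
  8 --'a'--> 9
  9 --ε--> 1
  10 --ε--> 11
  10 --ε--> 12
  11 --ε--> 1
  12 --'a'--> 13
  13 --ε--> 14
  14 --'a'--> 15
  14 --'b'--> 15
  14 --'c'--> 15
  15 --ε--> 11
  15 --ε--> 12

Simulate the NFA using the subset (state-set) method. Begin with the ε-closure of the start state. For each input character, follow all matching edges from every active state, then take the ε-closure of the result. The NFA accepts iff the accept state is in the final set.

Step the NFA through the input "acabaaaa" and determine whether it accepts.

Answer: ACCEPT

Trace:
initial (ε-close {0}): {0,1,2,10,11,12}
'a' @ 1: {13,14}
'c' @ 2: {1,11,12,15}  [accepting]
'a' @ 3: {13,14}
'b' @ 4: {1,11,12,15}  [accepting]
'a' @ 5: {13,14}
'a' @ 6: {1,11,12,15}  [accepting]
'a' @ 7: {13,14}
'a' @ 8: {1,11,12,15}  [accepting]
final: {1,11,12,15}; accept 1 in set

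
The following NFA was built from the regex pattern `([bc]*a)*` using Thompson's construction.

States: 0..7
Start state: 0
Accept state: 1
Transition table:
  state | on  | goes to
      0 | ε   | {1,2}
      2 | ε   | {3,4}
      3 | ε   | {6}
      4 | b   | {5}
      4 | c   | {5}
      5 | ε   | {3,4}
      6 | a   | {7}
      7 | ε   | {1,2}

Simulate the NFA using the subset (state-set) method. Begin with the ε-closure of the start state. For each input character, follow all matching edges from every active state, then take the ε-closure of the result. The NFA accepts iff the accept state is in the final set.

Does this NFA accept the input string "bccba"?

S₀ = ε-closure({0}) = {0,1,2,3,4,6}
'b' @ 1: {3,4,5,6}
'c' @ 2: {3,4,5,6}
'c' @ 3: {3,4,5,6}
'b' @ 4: {3,4,5,6}
'a' @ 5: {1,2,3,4,6,7}  [accepting]
end set {1,2,3,4,6,7} — state 1 in

Answer: ACCEPT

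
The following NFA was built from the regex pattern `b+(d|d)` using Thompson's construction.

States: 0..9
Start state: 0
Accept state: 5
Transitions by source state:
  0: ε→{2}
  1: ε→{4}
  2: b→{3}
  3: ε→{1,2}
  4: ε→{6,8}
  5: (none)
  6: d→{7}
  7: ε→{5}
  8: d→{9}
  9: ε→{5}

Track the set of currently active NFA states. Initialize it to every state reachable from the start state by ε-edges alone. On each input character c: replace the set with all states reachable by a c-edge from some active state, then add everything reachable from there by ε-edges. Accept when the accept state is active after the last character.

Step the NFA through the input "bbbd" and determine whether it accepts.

S₀ = ε-closure({0}) = {0,2}
'b' @ 1: {1,2,3,4,6,8}
'b' @ 2: {1,2,3,4,6,8}
'b' @ 3: {1,2,3,4,6,8}
'd' @ 4: {5,7,9}  ✓accept
final: {5,7,9}; accept 5 in set

Answer: ACCEPT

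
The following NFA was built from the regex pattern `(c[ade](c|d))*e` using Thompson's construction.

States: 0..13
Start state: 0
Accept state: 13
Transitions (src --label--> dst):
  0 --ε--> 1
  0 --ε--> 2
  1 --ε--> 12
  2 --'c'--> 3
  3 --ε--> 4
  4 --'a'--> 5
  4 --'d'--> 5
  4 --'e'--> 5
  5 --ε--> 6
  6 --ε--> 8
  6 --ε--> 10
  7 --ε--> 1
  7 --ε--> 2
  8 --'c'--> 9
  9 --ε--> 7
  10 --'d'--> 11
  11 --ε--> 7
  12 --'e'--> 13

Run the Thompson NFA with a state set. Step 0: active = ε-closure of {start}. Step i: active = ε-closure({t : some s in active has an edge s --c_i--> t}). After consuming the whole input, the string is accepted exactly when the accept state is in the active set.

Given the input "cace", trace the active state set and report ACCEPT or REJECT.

Answer: ACCEPT

Trace:
S₀ = ε-closure({0}) = {0,1,2,12}
'c' @ 1: {3,4}
'a' @ 2: {5,6,8,10}
'c' @ 3: {1,2,7,9,12}
'e' @ 4: {13}  (accept∈set)
end set {13} — state 13 in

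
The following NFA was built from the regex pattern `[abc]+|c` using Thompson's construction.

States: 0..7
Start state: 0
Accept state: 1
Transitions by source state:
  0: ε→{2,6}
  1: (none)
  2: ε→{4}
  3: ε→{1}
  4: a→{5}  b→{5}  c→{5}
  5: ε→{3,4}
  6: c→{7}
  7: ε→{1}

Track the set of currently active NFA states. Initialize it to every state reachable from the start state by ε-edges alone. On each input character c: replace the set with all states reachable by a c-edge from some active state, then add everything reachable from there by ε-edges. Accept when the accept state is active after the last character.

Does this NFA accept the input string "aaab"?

Answer: ACCEPT

Trace:
start: ε-closure({0}) = {0,2,4,6}
'a' @ 1: {1,3,4,5}  [accepting]
'a' @ 2: {1,3,4,5}  [accepting]
'a' @ 3: {1,3,4,5}  [accepting]
'b' @ 4: {1,3,4,5}  [accepting]
end set {1,3,4,5} — state 1 in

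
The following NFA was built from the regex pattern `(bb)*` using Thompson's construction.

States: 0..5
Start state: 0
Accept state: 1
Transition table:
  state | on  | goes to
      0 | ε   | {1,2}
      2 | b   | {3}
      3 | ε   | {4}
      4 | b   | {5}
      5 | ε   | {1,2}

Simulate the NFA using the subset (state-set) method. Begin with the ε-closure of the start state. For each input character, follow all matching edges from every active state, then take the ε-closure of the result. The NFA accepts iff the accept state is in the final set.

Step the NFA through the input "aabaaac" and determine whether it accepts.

Answer: REJECT

Trace:
S₀ = ε-closure({0}) = {0,1,2}
'a' @ 1: {}  — state set empty
rest 'abaaac' ignored (set empty)
after full input: {}  (accept=1 not in)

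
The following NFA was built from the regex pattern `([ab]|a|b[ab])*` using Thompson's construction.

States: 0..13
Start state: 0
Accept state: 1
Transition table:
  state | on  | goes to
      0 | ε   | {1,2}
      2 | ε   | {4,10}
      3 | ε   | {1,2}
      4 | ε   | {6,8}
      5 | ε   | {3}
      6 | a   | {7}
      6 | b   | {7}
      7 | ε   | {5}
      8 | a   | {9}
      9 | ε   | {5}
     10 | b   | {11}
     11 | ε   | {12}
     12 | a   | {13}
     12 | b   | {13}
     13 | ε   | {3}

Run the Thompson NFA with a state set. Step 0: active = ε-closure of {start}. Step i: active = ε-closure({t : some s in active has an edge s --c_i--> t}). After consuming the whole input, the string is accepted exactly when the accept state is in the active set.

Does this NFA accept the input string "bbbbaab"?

start: ε-closure({0}) = {0,1,2,4,6,8,10}
'b' @ 1: {1,2,3,4,5,6,7,8,10,11,12}  [accepting]
'b' @ 2: {1,2,3,4,5,6,7,8,10,11,12,13}  [accepting]
'b' @ 3: {1,2,3,4,5,6,7,8,10,11,12,13}  [accepting]
'b' @ 4: {1,2,3,4,5,6,7,8,10,11,12,13}  [accepting]
'a' @ 5: {1,2,3,4,5,6,7,8,9,10,13}  [accepting]
'a' @ 6: {1,2,3,4,5,6,7,8,9,10}  [accepting]
'b' @ 7: {1,2,3,4,5,6,7,8,10,11,12}  [accepting]
end set {1,2,3,4,5,6,7,8,10,11,12} — state 1 in

Answer: ACCEPT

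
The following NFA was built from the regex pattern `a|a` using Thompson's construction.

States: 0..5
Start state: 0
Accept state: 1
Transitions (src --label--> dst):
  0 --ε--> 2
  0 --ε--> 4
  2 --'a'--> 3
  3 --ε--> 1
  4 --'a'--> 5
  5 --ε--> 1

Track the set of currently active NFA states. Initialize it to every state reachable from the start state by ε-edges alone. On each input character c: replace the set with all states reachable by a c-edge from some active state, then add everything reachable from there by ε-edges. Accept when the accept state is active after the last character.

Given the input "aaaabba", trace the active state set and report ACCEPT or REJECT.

S₀ = ε-closure({0}) = {0,2,4}
'a' @ 1: {1,3,5}  [accepting]
'a' @ 2: {}  — dead — no transitions
rest 'aabba' ignored (set empty)
end set {} — state 1 not in

Answer: REJECT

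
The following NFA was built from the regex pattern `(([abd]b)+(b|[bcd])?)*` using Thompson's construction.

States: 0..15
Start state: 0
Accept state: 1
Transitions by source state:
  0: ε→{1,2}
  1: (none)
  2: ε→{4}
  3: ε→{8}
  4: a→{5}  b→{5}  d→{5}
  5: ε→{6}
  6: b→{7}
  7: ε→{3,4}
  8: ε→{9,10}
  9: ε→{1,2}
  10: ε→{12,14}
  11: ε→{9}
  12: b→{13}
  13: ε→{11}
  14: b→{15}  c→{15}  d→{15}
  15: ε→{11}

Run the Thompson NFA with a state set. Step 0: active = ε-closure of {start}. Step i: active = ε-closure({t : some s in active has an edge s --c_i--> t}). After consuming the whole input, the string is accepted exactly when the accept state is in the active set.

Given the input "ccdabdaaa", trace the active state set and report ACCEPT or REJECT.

Answer: REJECT

Steps:
initial (ε-close {0}): {0,1,2,4}
'c' @ 1: {}  — state set empty
rest 'cdabdaaa' ignored (set empty)
end set {} — state 1 not in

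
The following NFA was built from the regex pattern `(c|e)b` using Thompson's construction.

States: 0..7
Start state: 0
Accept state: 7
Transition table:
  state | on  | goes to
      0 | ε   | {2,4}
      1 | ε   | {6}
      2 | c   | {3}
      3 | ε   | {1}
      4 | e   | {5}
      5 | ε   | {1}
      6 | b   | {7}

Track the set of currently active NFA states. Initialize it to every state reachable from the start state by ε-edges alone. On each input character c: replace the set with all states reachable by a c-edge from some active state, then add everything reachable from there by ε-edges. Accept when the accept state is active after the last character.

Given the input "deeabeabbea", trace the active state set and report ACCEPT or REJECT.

start: ε-closure({0}) = {0,2,4}
'd' @ 1: {}  — no active states
rest 'eeabeabbea' ignored (set empty)
after full input: {}  (accept=7 not in)

Answer: REJECT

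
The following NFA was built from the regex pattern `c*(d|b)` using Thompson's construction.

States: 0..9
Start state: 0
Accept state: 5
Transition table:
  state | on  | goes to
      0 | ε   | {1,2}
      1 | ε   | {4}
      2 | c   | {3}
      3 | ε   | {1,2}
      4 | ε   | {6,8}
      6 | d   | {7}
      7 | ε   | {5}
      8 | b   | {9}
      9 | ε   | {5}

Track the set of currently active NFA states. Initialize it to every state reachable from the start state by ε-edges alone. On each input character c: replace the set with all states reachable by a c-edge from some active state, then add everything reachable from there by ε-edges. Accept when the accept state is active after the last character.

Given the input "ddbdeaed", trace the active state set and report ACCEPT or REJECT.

Answer: REJECT

Derivation:
initial (ε-close {0}): {0,1,2,4,6,8}
'd' @ 1: {5,7}  ✓accept
'd' @ 2: {}  — state set empty
rest 'bdeaed' ignored (set empty)
final: {}; accept 5 not in set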